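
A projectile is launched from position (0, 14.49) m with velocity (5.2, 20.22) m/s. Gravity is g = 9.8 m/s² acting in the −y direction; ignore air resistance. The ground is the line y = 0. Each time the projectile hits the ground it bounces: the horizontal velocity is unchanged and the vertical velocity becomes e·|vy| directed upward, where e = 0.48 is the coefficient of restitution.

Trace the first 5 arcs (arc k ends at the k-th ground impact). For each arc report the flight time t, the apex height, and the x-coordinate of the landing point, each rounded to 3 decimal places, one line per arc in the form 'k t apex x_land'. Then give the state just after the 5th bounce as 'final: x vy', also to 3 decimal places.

1 4.749 35.350 24.696
2 2.578 8.145 38.104
3 1.238 1.877 44.540
4 0.594 0.432 47.629
5 0.285 0.100 49.112
final: 49.112 0.671

Arc 1: start y=14.490, vy=20.220 → t=4.749, apex=35.350, x_land=24.696, impact vy=-26.322
  bounce: vy ← 0.48·26.322 = 12.635
Arc 2: start y=0.000, vy=12.635 → t=2.578, apex=8.145, x_land=38.104, impact vy=-12.635
  bounce: vy ← 0.48·12.635 = 6.065
Arc 3: start y=0.000, vy=6.065 → t=1.238, apex=1.877, x_land=44.540, impact vy=-6.065
  bounce: vy ← 0.48·6.065 = 2.911
Arc 4: start y=0.000, vy=2.911 → t=0.594, apex=0.432, x_land=47.629, impact vy=-2.911
  bounce: vy ← 0.48·2.911 = 1.397
Arc 5: start y=0.000, vy=1.397 → t=0.285, apex=0.100, x_land=49.112, impact vy=-1.397
  bounce: vy ← 0.48·1.397 = 0.671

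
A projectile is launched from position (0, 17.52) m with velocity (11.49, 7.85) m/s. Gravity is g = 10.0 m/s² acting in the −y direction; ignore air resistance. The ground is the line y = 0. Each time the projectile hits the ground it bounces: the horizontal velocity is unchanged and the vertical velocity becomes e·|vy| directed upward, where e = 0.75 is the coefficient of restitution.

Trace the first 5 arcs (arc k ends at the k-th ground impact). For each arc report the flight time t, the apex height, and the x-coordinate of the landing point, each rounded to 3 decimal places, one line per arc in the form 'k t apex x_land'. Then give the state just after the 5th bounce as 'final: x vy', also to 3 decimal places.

Arc 1: start y=17.520, vy=7.850 → t=2.815, apex=20.601, x_land=32.342, impact vy=-20.298
  bounce: vy ← 0.75·20.298 = 15.224
Arc 2: start y=0.000, vy=15.224 → t=3.045, apex=11.588, x_land=67.327, impact vy=-15.224
  bounce: vy ← 0.75·15.224 = 11.418
Arc 3: start y=0.000, vy=11.418 → t=2.284, apex=6.518, x_land=93.565, impact vy=-11.418
  bounce: vy ← 0.75·11.418 = 8.563
Arc 4: start y=0.000, vy=8.563 → t=1.713, apex=3.667, x_land=113.243, impact vy=-8.563
  bounce: vy ← 0.75·8.563 = 6.423
Arc 5: start y=0.000, vy=6.423 → t=1.285, apex=2.062, x_land=128.002, impact vy=-6.423
  bounce: vy ← 0.75·6.423 = 4.817

1 2.815 20.601 32.342
2 3.045 11.588 67.327
3 2.284 6.518 93.565
4 1.713 3.667 113.243
5 1.285 2.062 128.002
final: 128.002 4.817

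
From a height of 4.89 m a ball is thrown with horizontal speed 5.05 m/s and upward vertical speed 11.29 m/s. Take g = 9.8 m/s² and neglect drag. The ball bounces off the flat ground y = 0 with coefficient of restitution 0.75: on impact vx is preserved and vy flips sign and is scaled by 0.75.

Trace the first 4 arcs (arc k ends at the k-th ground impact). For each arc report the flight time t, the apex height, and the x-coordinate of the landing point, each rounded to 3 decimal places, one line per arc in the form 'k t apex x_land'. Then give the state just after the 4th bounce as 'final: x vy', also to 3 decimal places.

1 2.677 11.393 13.518
2 2.287 6.409 25.069
3 1.715 3.605 33.732
4 1.287 2.028 40.229
final: 40.229 4.728

Arc 1: start y=4.890, vy=11.290 → t=2.677, apex=11.393, x_land=13.518, impact vy=-14.943
  bounce: vy ← 0.75·14.943 = 11.208
Arc 2: start y=0.000, vy=11.208 → t=2.287, apex=6.409, x_land=25.069, impact vy=-11.208
  bounce: vy ← 0.75·11.208 = 8.406
Arc 3: start y=0.000, vy=8.406 → t=1.715, apex=3.605, x_land=33.732, impact vy=-8.406
  bounce: vy ← 0.75·8.406 = 6.304
Arc 4: start y=0.000, vy=6.304 → t=1.287, apex=2.028, x_land=40.229, impact vy=-6.304
  bounce: vy ← 0.75·6.304 = 4.728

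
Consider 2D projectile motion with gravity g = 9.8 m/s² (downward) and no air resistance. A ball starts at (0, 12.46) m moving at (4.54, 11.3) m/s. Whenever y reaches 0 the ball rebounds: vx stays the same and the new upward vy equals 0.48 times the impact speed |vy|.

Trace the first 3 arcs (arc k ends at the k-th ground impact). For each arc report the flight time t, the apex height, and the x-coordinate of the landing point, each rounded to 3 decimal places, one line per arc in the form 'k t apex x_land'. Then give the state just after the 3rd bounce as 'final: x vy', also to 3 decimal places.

Arc 1: start y=12.460, vy=11.300 → t=3.121, apex=18.975, x_land=14.169, impact vy=-19.285
  bounce: vy ← 0.48·19.285 = 9.257
Arc 2: start y=0.000, vy=9.257 → t=1.889, apex=4.372, x_land=22.746, impact vy=-9.257
  bounce: vy ← 0.48·9.257 = 4.443
Arc 3: start y=0.000, vy=4.443 → t=0.907, apex=1.007, x_land=26.862, impact vy=-4.443
  bounce: vy ← 0.48·4.443 = 2.133

1 3.121 18.975 14.169
2 1.889 4.372 22.746
3 0.907 1.007 26.862
final: 26.862 2.133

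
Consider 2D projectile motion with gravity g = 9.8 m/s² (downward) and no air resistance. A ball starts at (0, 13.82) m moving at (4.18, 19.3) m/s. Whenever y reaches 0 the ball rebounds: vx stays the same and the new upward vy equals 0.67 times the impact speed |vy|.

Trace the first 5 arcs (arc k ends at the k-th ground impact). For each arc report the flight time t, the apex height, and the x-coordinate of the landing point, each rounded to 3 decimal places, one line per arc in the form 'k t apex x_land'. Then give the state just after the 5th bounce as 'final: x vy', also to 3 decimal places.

Arc 1: start y=13.820, vy=19.300 → t=4.558, apex=32.825, x_land=19.051, impact vy=-25.365
  bounce: vy ← 0.67·25.365 = 16.994
Arc 2: start y=0.000, vy=16.994 → t=3.468, apex=14.735, x_land=33.548, impact vy=-16.994
  bounce: vy ← 0.67·16.994 = 11.386
Arc 3: start y=0.000, vy=11.386 → t=2.324, apex=6.615, x_land=43.261, impact vy=-11.386
  bounce: vy ← 0.67·11.386 = 7.629
Arc 4: start y=0.000, vy=7.629 → t=1.557, apex=2.969, x_land=49.769, impact vy=-7.629
  bounce: vy ← 0.67·7.629 = 5.111
Arc 5: start y=0.000, vy=5.111 → t=1.043, apex=1.333, x_land=54.129, impact vy=-5.111
  bounce: vy ← 0.67·5.111 = 3.425

1 4.558 32.825 19.051
2 3.468 14.735 33.548
3 2.324 6.615 43.261
4 1.557 2.969 49.769
5 1.043 1.333 54.129
final: 54.129 3.425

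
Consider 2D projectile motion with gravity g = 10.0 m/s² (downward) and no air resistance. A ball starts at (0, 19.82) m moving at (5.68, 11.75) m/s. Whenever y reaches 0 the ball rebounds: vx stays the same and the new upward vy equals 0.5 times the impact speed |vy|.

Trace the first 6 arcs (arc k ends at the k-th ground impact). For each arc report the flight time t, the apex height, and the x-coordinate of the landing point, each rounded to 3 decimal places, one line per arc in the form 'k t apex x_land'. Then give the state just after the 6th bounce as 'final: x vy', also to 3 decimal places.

1 3.487 26.723 19.805
2 2.312 6.681 32.937
3 1.156 1.670 39.502
4 0.578 0.418 42.785
5 0.289 0.104 44.426
6 0.144 0.026 45.247
final: 45.247 0.361

Arc 1: start y=19.820, vy=11.750 → t=3.487, apex=26.723, x_land=19.805, impact vy=-23.118
  bounce: vy ← 0.5·23.118 = 11.559
Arc 2: start y=0.000, vy=11.559 → t=2.312, apex=6.681, x_land=32.937, impact vy=-11.559
  bounce: vy ← 0.5·11.559 = 5.780
Arc 3: start y=0.000, vy=5.780 → t=1.156, apex=1.670, x_land=39.502, impact vy=-5.780
  bounce: vy ← 0.5·5.780 = 2.890
Arc 4: start y=0.000, vy=2.890 → t=0.578, apex=0.418, x_land=42.785, impact vy=-2.890
  bounce: vy ← 0.5·2.890 = 1.445
Arc 5: start y=0.000, vy=1.445 → t=0.289, apex=0.104, x_land=44.426, impact vy=-1.445
  bounce: vy ← 0.5·1.445 = 0.722
Arc 6: start y=0.000, vy=0.722 → t=0.144, apex=0.026, x_land=45.247, impact vy=-0.722
  bounce: vy ← 0.5·0.722 = 0.361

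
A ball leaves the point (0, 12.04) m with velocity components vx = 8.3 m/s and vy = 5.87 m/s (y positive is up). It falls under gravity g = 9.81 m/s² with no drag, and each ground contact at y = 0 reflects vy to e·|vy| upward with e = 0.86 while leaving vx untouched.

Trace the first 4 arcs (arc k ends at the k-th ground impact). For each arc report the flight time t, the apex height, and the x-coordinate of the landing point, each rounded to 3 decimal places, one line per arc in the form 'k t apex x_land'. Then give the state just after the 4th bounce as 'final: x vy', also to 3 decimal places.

Arc 1: start y=12.040, vy=5.870 → t=2.275, apex=13.796, x_land=18.886, impact vy=-16.452
  bounce: vy ← 0.86·16.452 = 14.149
Arc 2: start y=0.000, vy=14.149 → t=2.885, apex=10.204, x_land=42.829, impact vy=-14.149
  bounce: vy ← 0.86·14.149 = 12.168
Arc 3: start y=0.000, vy=12.168 → t=2.481, apex=7.547, x_land=63.419, impact vy=-12.168
  bounce: vy ← 0.86·12.168 = 10.465
Arc 4: start y=0.000, vy=10.465 → t=2.133, apex=5.581, x_land=81.127, impact vy=-10.465
  bounce: vy ← 0.86·10.465 = 9.000

1 2.275 13.796 18.886
2 2.885 10.204 42.829
3 2.481 7.547 63.419
4 2.133 5.581 81.127
final: 81.127 9.000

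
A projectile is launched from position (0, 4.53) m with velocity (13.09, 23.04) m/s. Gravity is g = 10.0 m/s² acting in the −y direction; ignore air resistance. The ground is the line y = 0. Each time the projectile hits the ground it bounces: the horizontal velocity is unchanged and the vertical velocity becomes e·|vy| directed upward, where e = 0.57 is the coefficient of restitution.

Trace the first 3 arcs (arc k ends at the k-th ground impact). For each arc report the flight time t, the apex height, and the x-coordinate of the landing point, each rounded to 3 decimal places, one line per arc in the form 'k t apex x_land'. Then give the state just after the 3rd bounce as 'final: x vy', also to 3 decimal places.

Arc 1: start y=4.530, vy=23.040 → t=4.797, apex=31.072, x_land=62.791, impact vy=-24.929
  bounce: vy ← 0.57·24.929 = 14.209
Arc 2: start y=0.000, vy=14.209 → t=2.842, apex=10.095, x_land=99.991, impact vy=-14.209
  bounce: vy ← 0.57·14.209 = 8.099
Arc 3: start y=0.000, vy=8.099 → t=1.620, apex=3.280, x_land=121.195, impact vy=-8.099
  bounce: vy ← 0.57·8.099 = 4.617

1 4.797 31.072 62.791
2 2.842 10.095 99.991
3 1.620 3.280 121.195
final: 121.195 4.617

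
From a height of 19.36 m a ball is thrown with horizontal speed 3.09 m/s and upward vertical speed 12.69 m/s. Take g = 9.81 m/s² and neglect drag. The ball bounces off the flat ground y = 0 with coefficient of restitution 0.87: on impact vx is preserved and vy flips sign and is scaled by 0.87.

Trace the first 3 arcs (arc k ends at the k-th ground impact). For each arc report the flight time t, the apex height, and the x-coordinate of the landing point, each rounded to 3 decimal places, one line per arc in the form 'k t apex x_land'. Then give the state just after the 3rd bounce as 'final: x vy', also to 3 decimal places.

Arc 1: start y=19.360, vy=12.690 → t=3.664, apex=27.568, x_land=11.323, impact vy=-23.257
  bounce: vy ← 0.87·23.257 = 20.233
Arc 2: start y=0.000, vy=20.233 → t=4.125, apex=20.866, x_land=24.069, impact vy=-20.233
  bounce: vy ← 0.87·20.233 = 17.603
Arc 3: start y=0.000, vy=17.603 → t=3.589, apex=15.793, x_land=35.159, impact vy=-17.603
  bounce: vy ← 0.87·17.603 = 15.315

1 3.664 27.568 11.323
2 4.125 20.866 24.069
3 3.589 15.793 35.159
final: 35.159 15.315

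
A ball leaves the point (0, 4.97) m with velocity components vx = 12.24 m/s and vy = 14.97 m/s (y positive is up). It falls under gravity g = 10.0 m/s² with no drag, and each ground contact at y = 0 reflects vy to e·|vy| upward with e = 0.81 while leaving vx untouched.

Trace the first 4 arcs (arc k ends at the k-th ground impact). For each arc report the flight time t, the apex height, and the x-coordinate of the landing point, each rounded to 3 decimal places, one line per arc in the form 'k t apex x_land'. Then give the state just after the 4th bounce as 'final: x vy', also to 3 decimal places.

Arc 1: start y=4.970, vy=14.970 → t=3.296, apex=16.175, x_land=40.338, impact vy=-17.986
  bounce: vy ← 0.81·17.986 = 14.569
Arc 2: start y=0.000, vy=14.569 → t=2.914, apex=10.612, x_land=76.003, impact vy=-14.569
  bounce: vy ← 0.81·14.569 = 11.801
Arc 3: start y=0.000, vy=11.801 → t=2.360, apex=6.963, x_land=104.891, impact vy=-11.801
  bounce: vy ← 0.81·11.801 = 9.559
Arc 4: start y=0.000, vy=9.559 → t=1.912, apex=4.568, x_land=128.290, impact vy=-9.559
  bounce: vy ← 0.81·9.559 = 7.742

1 3.296 16.175 40.338
2 2.914 10.612 76.003
3 2.360 6.963 104.891
4 1.912 4.568 128.290
final: 128.290 7.742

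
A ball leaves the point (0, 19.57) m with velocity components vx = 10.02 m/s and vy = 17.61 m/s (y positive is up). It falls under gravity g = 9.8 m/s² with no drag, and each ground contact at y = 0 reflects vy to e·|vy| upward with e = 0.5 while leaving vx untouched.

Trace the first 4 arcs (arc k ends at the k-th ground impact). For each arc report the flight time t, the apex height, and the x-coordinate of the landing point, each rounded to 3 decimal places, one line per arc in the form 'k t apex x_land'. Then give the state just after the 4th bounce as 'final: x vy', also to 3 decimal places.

Arc 1: start y=19.570, vy=17.610 → t=4.484, apex=35.392, x_land=44.934, impact vy=-26.338
  bounce: vy ← 0.5·26.338 = 13.169
Arc 2: start y=0.000, vy=13.169 → t=2.688, apex=8.848, x_land=71.864, impact vy=-13.169
  bounce: vy ← 0.5·13.169 = 6.584
Arc 3: start y=0.000, vy=6.584 → t=1.344, apex=2.212, x_land=85.328, impact vy=-6.584
  bounce: vy ← 0.5·6.584 = 3.292
Arc 4: start y=0.000, vy=3.292 → t=0.672, apex=0.553, x_land=92.060, impact vy=-3.292
  bounce: vy ← 0.5·3.292 = 1.646

1 4.484 35.392 44.934
2 2.688 8.848 71.864
3 1.344 2.212 85.328
4 0.672 0.553 92.060
final: 92.060 1.646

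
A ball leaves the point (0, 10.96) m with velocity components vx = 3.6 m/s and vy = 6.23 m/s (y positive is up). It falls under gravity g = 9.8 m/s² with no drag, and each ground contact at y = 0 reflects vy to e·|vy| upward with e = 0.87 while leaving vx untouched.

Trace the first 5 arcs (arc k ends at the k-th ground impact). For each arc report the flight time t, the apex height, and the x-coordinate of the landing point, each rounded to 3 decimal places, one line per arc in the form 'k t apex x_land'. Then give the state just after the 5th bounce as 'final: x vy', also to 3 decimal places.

Arc 1: start y=10.960, vy=6.230 → t=2.261, apex=12.940, x_land=8.139, impact vy=-15.926
  bounce: vy ← 0.87·15.926 = 13.855
Arc 2: start y=0.000, vy=13.855 → t=2.828, apex=9.794, x_land=18.318, impact vy=-13.855
  bounce: vy ← 0.87·13.855 = 12.054
Arc 3: start y=0.000, vy=12.054 → t=2.460, apex=7.413, x_land=27.174, impact vy=-12.054
  bounce: vy ← 0.87·12.054 = 10.487
Arc 4: start y=0.000, vy=10.487 → t=2.140, apex=5.611, x_land=34.879, impact vy=-10.487
  bounce: vy ← 0.87·10.487 = 9.124
Arc 5: start y=0.000, vy=9.124 → t=1.862, apex=4.247, x_land=41.582, impact vy=-9.124
  bounce: vy ← 0.87·9.124 = 7.938

1 2.261 12.940 8.139
2 2.828 9.794 18.318
3 2.460 7.413 27.174
4 2.140 5.611 34.879
5 1.862 4.247 41.582
final: 41.582 7.938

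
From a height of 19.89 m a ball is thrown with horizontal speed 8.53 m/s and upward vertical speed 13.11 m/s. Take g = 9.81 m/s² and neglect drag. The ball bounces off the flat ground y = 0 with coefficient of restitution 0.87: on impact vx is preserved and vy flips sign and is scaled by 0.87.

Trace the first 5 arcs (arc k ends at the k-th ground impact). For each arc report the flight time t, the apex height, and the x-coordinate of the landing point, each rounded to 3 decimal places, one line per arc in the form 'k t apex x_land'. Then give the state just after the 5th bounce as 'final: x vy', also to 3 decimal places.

1 3.753 28.650 32.015
2 4.205 21.685 67.886
3 3.659 16.414 99.093
4 3.183 12.423 126.244
5 2.769 9.403 149.865
final: 149.865 11.817

Arc 1: start y=19.890, vy=13.110 → t=3.753, apex=28.650, x_land=32.015, impact vy=-23.709
  bounce: vy ← 0.87·23.709 = 20.627
Arc 2: start y=0.000, vy=20.627 → t=4.205, apex=21.685, x_land=67.886, impact vy=-20.627
  bounce: vy ← 0.87·20.627 = 17.945
Arc 3: start y=0.000, vy=17.945 → t=3.659, apex=16.414, x_land=99.093, impact vy=-17.945
  bounce: vy ← 0.87·17.945 = 15.612
Arc 4: start y=0.000, vy=15.612 → t=3.183, apex=12.423, x_land=126.244, impact vy=-15.612
  bounce: vy ← 0.87·15.612 = 13.583
Arc 5: start y=0.000, vy=13.583 → t=2.769, apex=9.403, x_land=149.865, impact vy=-13.583
  bounce: vy ← 0.87·13.583 = 11.817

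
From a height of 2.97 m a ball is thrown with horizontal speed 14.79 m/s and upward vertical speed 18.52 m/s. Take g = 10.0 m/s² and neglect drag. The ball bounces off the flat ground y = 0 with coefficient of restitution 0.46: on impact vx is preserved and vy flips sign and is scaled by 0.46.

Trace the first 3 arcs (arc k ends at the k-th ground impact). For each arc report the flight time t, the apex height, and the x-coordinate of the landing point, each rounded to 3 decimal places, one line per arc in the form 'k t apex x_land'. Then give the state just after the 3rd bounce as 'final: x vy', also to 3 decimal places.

Arc 1: start y=2.970, vy=18.520 → t=3.858, apex=20.120, x_land=57.059, impact vy=-20.060
  bounce: vy ← 0.46·20.060 = 9.227
Arc 2: start y=0.000, vy=9.227 → t=1.845, apex=4.257, x_land=84.354, impact vy=-9.227
  bounce: vy ← 0.46·9.227 = 4.245
Arc 3: start y=0.000, vy=4.245 → t=0.849, apex=0.901, x_land=96.910, impact vy=-4.245
  bounce: vy ← 0.46·4.245 = 1.953

1 3.858 20.120 57.059
2 1.845 4.257 84.354
3 0.849 0.901 96.910
final: 96.910 1.953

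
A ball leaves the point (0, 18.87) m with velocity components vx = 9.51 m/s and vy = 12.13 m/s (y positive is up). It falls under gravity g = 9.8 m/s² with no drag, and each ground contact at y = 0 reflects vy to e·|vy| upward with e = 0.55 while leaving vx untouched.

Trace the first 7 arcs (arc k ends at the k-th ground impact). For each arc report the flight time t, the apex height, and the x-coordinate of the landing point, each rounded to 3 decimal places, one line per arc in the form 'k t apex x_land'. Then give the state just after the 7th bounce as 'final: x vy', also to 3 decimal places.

1 3.558 26.377 33.836
2 2.552 7.979 58.107
3 1.404 2.414 71.456
4 0.772 0.730 78.798
5 0.425 0.221 82.836
6 0.234 0.067 85.057
7 0.128 0.020 86.278
final: 86.278 0.346

Arc 1: start y=18.870, vy=12.130 → t=3.558, apex=26.377, x_land=33.836, impact vy=-22.737
  bounce: vy ← 0.55·22.737 = 12.506
Arc 2: start y=0.000, vy=12.506 → t=2.552, apex=7.979, x_land=58.107, impact vy=-12.506
  bounce: vy ← 0.55·12.506 = 6.878
Arc 3: start y=0.000, vy=6.878 → t=1.404, apex=2.414, x_land=71.456, impact vy=-6.878
  bounce: vy ← 0.55·6.878 = 3.783
Arc 4: start y=0.000, vy=3.783 → t=0.772, apex=0.730, x_land=78.798, impact vy=-3.783
  bounce: vy ← 0.55·3.783 = 2.081
Arc 5: start y=0.000, vy=2.081 → t=0.425, apex=0.221, x_land=82.836, impact vy=-2.081
  bounce: vy ← 0.55·2.081 = 1.144
Arc 6: start y=0.000, vy=1.144 → t=0.234, apex=0.067, x_land=85.057, impact vy=-1.144
  bounce: vy ← 0.55·1.144 = 0.629
Arc 7: start y=0.000, vy=0.629 → t=0.128, apex=0.020, x_land=86.278, impact vy=-0.629
  bounce: vy ← 0.55·0.629 = 0.346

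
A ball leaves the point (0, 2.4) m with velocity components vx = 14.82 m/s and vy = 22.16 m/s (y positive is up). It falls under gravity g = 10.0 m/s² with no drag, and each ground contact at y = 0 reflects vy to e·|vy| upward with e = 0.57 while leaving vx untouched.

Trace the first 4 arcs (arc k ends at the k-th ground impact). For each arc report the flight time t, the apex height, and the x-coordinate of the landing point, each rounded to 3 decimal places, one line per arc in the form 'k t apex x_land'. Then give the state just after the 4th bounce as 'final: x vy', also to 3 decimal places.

Arc 1: start y=2.400, vy=22.160 → t=4.538, apex=26.953, x_land=67.250, impact vy=-23.218
  bounce: vy ← 0.57·23.218 = 13.234
Arc 2: start y=0.000, vy=13.234 → t=2.647, apex=8.757, x_land=106.476, impact vy=-13.234
  bounce: vy ← 0.57·13.234 = 7.543
Arc 3: start y=0.000, vy=7.543 → t=1.509, apex=2.845, x_land=128.835, impact vy=-7.543
  bounce: vy ← 0.57·7.543 = 4.300
Arc 4: start y=0.000, vy=4.300 → t=0.860, apex=0.924, x_land=141.579, impact vy=-4.300
  bounce: vy ← 0.57·4.300 = 2.451

1 4.538 26.953 67.250
2 2.647 8.757 106.476
3 1.509 2.845 128.835
4 0.860 0.924 141.579
final: 141.579 2.451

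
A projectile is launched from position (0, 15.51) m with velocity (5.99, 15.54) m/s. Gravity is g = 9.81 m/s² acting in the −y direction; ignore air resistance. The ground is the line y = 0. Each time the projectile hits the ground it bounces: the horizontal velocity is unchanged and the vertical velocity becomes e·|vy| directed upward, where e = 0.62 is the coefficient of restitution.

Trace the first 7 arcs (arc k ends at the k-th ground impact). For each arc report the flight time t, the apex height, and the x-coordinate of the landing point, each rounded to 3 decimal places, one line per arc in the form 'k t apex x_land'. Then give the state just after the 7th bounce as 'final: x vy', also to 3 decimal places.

Arc 1: start y=15.510, vy=15.540 → t=3.966, apex=27.818, x_land=23.754, impact vy=-23.362
  bounce: vy ← 0.62·23.362 = 14.485
Arc 2: start y=0.000, vy=14.485 → t=2.953, apex=10.693, x_land=41.442, impact vy=-14.485
  bounce: vy ← 0.62·14.485 = 8.980
Arc 3: start y=0.000, vy=8.980 → t=1.831, apex=4.111, x_land=52.409, impact vy=-8.980
  bounce: vy ← 0.62·8.980 = 5.568
Arc 4: start y=0.000, vy=5.568 → t=1.135, apex=1.580, x_land=59.209, impact vy=-5.568
  bounce: vy ← 0.62·5.568 = 3.452
Arc 5: start y=0.000, vy=3.452 → t=0.704, apex=0.607, x_land=63.425, impact vy=-3.452
  bounce: vy ← 0.62·3.452 = 2.140
Arc 6: start y=0.000, vy=2.140 → t=0.436, apex=0.233, x_land=66.038, impact vy=-2.140
  bounce: vy ← 0.62·2.140 = 1.327
Arc 7: start y=0.000, vy=1.327 → t=0.271, apex=0.090, x_land=67.659, impact vy=-1.327
  bounce: vy ← 0.62·1.327 = 0.823

1 3.966 27.818 23.754
2 2.953 10.693 41.442
3 1.831 4.111 52.409
4 1.135 1.580 59.209
5 0.704 0.607 63.425
6 0.436 0.233 66.038
7 0.271 0.090 67.659
final: 67.659 0.823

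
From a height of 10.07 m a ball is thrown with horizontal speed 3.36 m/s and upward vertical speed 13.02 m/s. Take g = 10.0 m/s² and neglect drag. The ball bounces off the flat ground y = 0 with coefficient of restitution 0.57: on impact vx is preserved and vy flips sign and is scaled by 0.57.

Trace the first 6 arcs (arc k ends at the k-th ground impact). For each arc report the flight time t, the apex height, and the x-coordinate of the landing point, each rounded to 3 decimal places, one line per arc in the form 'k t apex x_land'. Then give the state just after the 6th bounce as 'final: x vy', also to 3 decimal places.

Arc 1: start y=10.070, vy=13.020 → t=3.228, apex=18.546, x_land=10.846, impact vy=-19.259
  bounce: vy ← 0.57·19.259 = 10.978
Arc 2: start y=0.000, vy=10.978 → t=2.196, apex=6.026, x_land=18.223, impact vy=-10.978
  bounce: vy ← 0.57·10.978 = 6.257
Arc 3: start y=0.000, vy=6.257 → t=1.251, apex=1.958, x_land=22.428, impact vy=-6.257
  bounce: vy ← 0.57·6.257 = 3.567
Arc 4: start y=0.000, vy=3.567 → t=0.713, apex=0.636, x_land=24.825, impact vy=-3.567
  bounce: vy ← 0.57·3.567 = 2.033
Arc 5: start y=0.000, vy=2.033 → t=0.407, apex=0.207, x_land=26.191, impact vy=-2.033
  bounce: vy ← 0.57·2.033 = 1.159
Arc 6: start y=0.000, vy=1.159 → t=0.232, apex=0.067, x_land=26.970, impact vy=-1.159
  bounce: vy ← 0.57·1.159 = 0.661

1 3.228 18.546 10.846
2 2.196 6.026 18.223
3 1.251 1.958 22.428
4 0.713 0.636 24.825
5 0.407 0.207 26.191
6 0.232 0.067 26.970
final: 26.970 0.661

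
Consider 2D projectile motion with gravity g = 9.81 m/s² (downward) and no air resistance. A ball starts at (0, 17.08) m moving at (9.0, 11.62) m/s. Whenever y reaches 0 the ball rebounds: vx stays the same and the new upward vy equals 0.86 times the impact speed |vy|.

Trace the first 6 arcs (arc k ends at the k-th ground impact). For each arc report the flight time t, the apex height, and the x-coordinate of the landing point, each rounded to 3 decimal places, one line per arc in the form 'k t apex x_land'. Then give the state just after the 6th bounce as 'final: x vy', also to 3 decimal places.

1 3.395 23.962 30.553
2 3.802 17.722 64.768
3 3.269 13.107 94.192
4 2.812 9.694 119.497
5 2.418 7.170 141.260
6 2.080 5.303 159.976
final: 159.976 8.772

Arc 1: start y=17.080, vy=11.620 → t=3.395, apex=23.962, x_land=30.553, impact vy=-21.683
  bounce: vy ← 0.86·21.683 = 18.647
Arc 2: start y=0.000, vy=18.647 → t=3.802, apex=17.722, x_land=64.768, impact vy=-18.647
  bounce: vy ← 0.86·18.647 = 16.036
Arc 3: start y=0.000, vy=16.036 → t=3.269, apex=13.107, x_land=94.192, impact vy=-16.036
  bounce: vy ← 0.86·16.036 = 13.791
Arc 4: start y=0.000, vy=13.791 → t=2.812, apex=9.694, x_land=119.497, impact vy=-13.791
  bounce: vy ← 0.86·13.791 = 11.861
Arc 5: start y=0.000, vy=11.861 → t=2.418, apex=7.170, x_land=141.260, impact vy=-11.861
  bounce: vy ← 0.86·11.861 = 10.200
Arc 6: start y=0.000, vy=10.200 → t=2.080, apex=5.303, x_land=159.976, impact vy=-10.200
  bounce: vy ← 0.86·10.200 = 8.772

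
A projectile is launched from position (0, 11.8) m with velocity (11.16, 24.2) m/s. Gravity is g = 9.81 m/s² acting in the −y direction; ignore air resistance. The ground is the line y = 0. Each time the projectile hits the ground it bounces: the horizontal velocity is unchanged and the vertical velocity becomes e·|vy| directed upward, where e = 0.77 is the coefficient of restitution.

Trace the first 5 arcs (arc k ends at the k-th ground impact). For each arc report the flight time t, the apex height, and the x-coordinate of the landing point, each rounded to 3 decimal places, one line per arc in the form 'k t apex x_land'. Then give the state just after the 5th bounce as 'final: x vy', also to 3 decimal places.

1 5.381 41.649 60.050
2 4.487 24.694 110.131
3 3.455 14.641 148.692
4 2.661 8.681 178.385
5 2.049 5.147 201.249
final: 201.249 7.738

Arc 1: start y=11.800, vy=24.200 → t=5.381, apex=41.649, x_land=60.050, impact vy=-28.586
  bounce: vy ← 0.77·28.586 = 22.011
Arc 2: start y=0.000, vy=22.011 → t=4.487, apex=24.694, x_land=110.131, impact vy=-22.011
  bounce: vy ← 0.77·22.011 = 16.949
Arc 3: start y=0.000, vy=16.949 → t=3.455, apex=14.641, x_land=148.692, impact vy=-16.949
  bounce: vy ← 0.77·16.949 = 13.050
Arc 4: start y=0.000, vy=13.050 → t=2.661, apex=8.681, x_land=178.385, impact vy=-13.050
  bounce: vy ← 0.77·13.050 = 10.049
Arc 5: start y=0.000, vy=10.049 → t=2.049, apex=5.147, x_land=201.249, impact vy=-10.049
  bounce: vy ← 0.77·10.049 = 7.738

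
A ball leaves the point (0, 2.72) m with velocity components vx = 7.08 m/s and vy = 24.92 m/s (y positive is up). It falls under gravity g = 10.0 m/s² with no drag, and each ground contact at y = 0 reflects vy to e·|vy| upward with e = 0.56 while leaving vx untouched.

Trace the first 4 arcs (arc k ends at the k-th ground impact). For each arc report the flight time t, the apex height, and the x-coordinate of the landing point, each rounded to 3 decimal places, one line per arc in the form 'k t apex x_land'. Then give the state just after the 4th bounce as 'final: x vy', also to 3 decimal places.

Arc 1: start y=2.720, vy=24.920 → t=5.091, apex=33.770, x_land=36.043, impact vy=-25.989
  bounce: vy ← 0.56·25.989 = 14.554
Arc 2: start y=0.000, vy=14.554 → t=2.911, apex=10.590, x_land=56.651, impact vy=-14.554
  bounce: vy ← 0.56·14.554 = 8.150
Arc 3: start y=0.000, vy=8.150 → t=1.630, apex=3.321, x_land=68.192, impact vy=-8.150
  bounce: vy ← 0.56·8.150 = 4.564
Arc 4: start y=0.000, vy=4.564 → t=0.913, apex=1.042, x_land=74.654, impact vy=-4.564
  bounce: vy ← 0.56·4.564 = 2.556

1 5.091 33.770 36.043
2 2.911 10.590 56.651
3 1.630 3.321 68.192
4 0.913 1.042 74.654
final: 74.654 2.556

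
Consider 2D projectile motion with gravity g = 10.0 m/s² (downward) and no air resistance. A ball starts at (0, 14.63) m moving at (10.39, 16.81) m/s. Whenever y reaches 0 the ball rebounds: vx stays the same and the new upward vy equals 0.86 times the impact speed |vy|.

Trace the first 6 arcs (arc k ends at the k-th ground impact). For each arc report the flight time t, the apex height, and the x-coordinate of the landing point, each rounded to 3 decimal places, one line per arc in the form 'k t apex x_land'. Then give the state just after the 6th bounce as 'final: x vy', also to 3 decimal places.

Arc 1: start y=14.630, vy=16.810 → t=4.079, apex=28.759, x_land=42.384, impact vy=-23.983
  bounce: vy ← 0.86·23.983 = 20.625
Arc 2: start y=0.000, vy=20.625 → t=4.125, apex=21.270, x_land=85.243, impact vy=-20.625
  bounce: vy ← 0.86·20.625 = 17.738
Arc 3: start y=0.000, vy=17.738 → t=3.548, apex=15.731, x_land=122.102, impact vy=-17.738
  bounce: vy ← 0.86·17.738 = 15.254
Arc 4: start y=0.000, vy=15.254 → t=3.051, apex=11.635, x_land=153.801, impact vy=-15.254
  bounce: vy ← 0.86·15.254 = 13.119
Arc 5: start y=0.000, vy=13.119 → t=2.624, apex=8.605, x_land=181.061, impact vy=-13.119
  bounce: vy ← 0.86·13.119 = 11.282
Arc 6: start y=0.000, vy=11.282 → t=2.256, apex=6.364, x_land=204.506, impact vy=-11.282
  bounce: vy ← 0.86·11.282 = 9.703

1 4.079 28.759 42.384
2 4.125 21.270 85.243
3 3.548 15.731 122.102
4 3.051 11.635 153.801
5 2.624 8.605 181.061
6 2.256 6.364 204.506
final: 204.506 9.703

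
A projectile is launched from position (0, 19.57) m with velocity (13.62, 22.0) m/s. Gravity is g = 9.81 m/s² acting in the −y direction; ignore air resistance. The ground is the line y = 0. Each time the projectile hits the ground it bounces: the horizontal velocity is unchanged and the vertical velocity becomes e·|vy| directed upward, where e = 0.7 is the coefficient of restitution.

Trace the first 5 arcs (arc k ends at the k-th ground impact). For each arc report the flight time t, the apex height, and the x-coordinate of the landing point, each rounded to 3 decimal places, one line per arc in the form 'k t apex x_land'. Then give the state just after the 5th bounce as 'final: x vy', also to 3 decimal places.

1 5.246 44.239 71.448
2 4.204 21.677 128.712
3 2.943 10.622 168.798
4 2.060 5.205 196.857
5 1.442 2.550 216.499
final: 216.499 4.952

Arc 1: start y=19.570, vy=22.000 → t=5.246, apex=44.239, x_land=71.448, impact vy=-29.461
  bounce: vy ← 0.7·29.461 = 20.623
Arc 2: start y=0.000, vy=20.623 → t=4.204, apex=21.677, x_land=128.712, impact vy=-20.623
  bounce: vy ← 0.7·20.623 = 14.436
Arc 3: start y=0.000, vy=14.436 → t=2.943, apex=10.622, x_land=168.798, impact vy=-14.436
  bounce: vy ← 0.7·14.436 = 10.105
Arc 4: start y=0.000, vy=10.105 → t=2.060, apex=5.205, x_land=196.857, impact vy=-10.105
  bounce: vy ← 0.7·10.105 = 7.074
Arc 5: start y=0.000, vy=7.074 → t=1.442, apex=2.550, x_land=216.499, impact vy=-7.074
  bounce: vy ← 0.7·7.074 = 4.952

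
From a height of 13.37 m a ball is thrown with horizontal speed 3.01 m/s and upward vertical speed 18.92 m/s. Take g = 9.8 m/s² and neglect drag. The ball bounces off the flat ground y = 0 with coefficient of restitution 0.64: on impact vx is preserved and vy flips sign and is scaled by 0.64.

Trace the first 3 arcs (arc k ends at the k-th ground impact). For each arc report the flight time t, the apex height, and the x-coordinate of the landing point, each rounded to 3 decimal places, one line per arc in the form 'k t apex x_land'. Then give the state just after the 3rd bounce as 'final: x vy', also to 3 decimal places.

1 4.471 31.634 13.459
2 3.252 12.957 23.248
3 2.081 5.307 29.514
final: 29.514 6.527

Arc 1: start y=13.370, vy=18.920 → t=4.471, apex=31.634, x_land=13.459, impact vy=-24.900
  bounce: vy ← 0.64·24.900 = 15.936
Arc 2: start y=0.000, vy=15.936 → t=3.252, apex=12.957, x_land=23.248, impact vy=-15.936
  bounce: vy ← 0.64·15.936 = 10.199
Arc 3: start y=0.000, vy=10.199 → t=2.081, apex=5.307, x_land=29.514, impact vy=-10.199
  bounce: vy ← 0.64·10.199 = 6.527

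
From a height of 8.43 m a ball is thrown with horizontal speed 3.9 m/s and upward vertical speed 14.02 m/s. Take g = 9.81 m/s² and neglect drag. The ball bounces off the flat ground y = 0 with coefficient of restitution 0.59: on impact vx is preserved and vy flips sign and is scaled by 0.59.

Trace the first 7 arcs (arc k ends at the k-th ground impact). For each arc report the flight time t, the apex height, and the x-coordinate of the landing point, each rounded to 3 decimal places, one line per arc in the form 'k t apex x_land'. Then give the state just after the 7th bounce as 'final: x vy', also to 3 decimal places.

Arc 1: start y=8.430, vy=14.020 → t=3.369, apex=18.448, x_land=13.137, impact vy=-19.025
  bounce: vy ← 0.59·19.025 = 11.225
Arc 2: start y=0.000, vy=11.225 → t=2.288, apex=6.422, x_land=22.062, impact vy=-11.225
  bounce: vy ← 0.59·11.225 = 6.623
Arc 3: start y=0.000, vy=6.623 → t=1.350, apex=2.235, x_land=27.328, impact vy=-6.623
  bounce: vy ← 0.59·6.623 = 3.907
Arc 4: start y=0.000, vy=3.907 → t=0.797, apex=0.778, x_land=30.435, impact vy=-3.907
  bounce: vy ← 0.59·3.907 = 2.305
Arc 5: start y=0.000, vy=2.305 → t=0.470, apex=0.271, x_land=32.268, impact vy=-2.305
  bounce: vy ← 0.59·2.305 = 1.360
Arc 6: start y=0.000, vy=1.360 → t=0.277, apex=0.094, x_land=33.349, impact vy=-1.360
  bounce: vy ← 0.59·1.360 = 0.802
Arc 7: start y=0.000, vy=0.802 → t=0.164, apex=0.033, x_land=33.987, impact vy=-0.802
  bounce: vy ← 0.59·0.802 = 0.473

1 3.369 18.448 13.137
2 2.288 6.422 22.062
3 1.350 2.235 27.328
4 0.797 0.778 30.435
5 0.470 0.271 32.268
6 0.277 0.094 33.349
7 0.164 0.033 33.987
final: 33.987 0.473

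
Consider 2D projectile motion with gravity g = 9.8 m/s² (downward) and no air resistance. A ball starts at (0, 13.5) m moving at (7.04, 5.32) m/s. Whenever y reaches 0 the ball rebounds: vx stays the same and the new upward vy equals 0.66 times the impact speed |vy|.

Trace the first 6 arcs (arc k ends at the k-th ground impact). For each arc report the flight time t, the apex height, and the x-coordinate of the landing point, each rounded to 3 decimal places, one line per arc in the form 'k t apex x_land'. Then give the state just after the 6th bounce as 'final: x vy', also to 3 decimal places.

1 2.289 14.944 16.116
2 2.305 6.510 32.345
3 1.521 2.836 43.056
4 1.004 1.235 50.125
5 0.663 0.538 54.791
6 0.437 0.234 57.870
final: 57.870 1.415

Arc 1: start y=13.500, vy=5.320 → t=2.289, apex=14.944, x_land=16.116, impact vy=-17.114
  bounce: vy ← 0.66·17.114 = 11.295
Arc 2: start y=0.000, vy=11.295 → t=2.305, apex=6.510, x_land=32.345, impact vy=-11.295
  bounce: vy ← 0.66·11.295 = 7.455
Arc 3: start y=0.000, vy=7.455 → t=1.521, apex=2.836, x_land=43.056, impact vy=-7.455
  bounce: vy ← 0.66·7.455 = 4.920
Arc 4: start y=0.000, vy=4.920 → t=1.004, apex=1.235, x_land=50.125, impact vy=-4.920
  bounce: vy ← 0.66·4.920 = 3.247
Arc 5: start y=0.000, vy=3.247 → t=0.663, apex=0.538, x_land=54.791, impact vy=-3.247
  bounce: vy ← 0.66·3.247 = 2.143
Arc 6: start y=0.000, vy=2.143 → t=0.437, apex=0.234, x_land=57.870, impact vy=-2.143
  bounce: vy ← 0.66·2.143 = 1.415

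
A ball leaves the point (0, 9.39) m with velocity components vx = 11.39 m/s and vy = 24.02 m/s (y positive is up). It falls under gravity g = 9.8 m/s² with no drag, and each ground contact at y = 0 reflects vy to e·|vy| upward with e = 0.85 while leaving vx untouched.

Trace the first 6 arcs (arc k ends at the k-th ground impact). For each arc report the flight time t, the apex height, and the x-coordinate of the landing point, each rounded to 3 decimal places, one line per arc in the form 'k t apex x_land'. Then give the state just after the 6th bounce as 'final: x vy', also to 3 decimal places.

1 5.266 38.827 59.979
2 4.785 28.052 114.485
3 4.068 20.268 160.814
4 3.457 14.643 200.195
5 2.939 10.580 233.668
6 2.498 7.644 262.120
final: 262.120 10.404

Arc 1: start y=9.390, vy=24.020 → t=5.266, apex=38.827, x_land=59.979, impact vy=-27.586
  bounce: vy ← 0.85·27.586 = 23.448
Arc 2: start y=0.000, vy=23.448 → t=4.785, apex=28.052, x_land=114.485, impact vy=-23.448
  bounce: vy ← 0.85·23.448 = 19.931
Arc 3: start y=0.000, vy=19.931 → t=4.068, apex=20.268, x_land=160.814, impact vy=-19.931
  bounce: vy ← 0.85·19.931 = 16.941
Arc 4: start y=0.000, vy=16.941 → t=3.457, apex=14.643, x_land=200.195, impact vy=-16.941
  bounce: vy ← 0.85·16.941 = 14.400
Arc 5: start y=0.000, vy=14.400 → t=2.939, apex=10.580, x_land=233.668, impact vy=-14.400
  bounce: vy ← 0.85·14.400 = 12.240
Arc 6: start y=0.000, vy=12.240 → t=2.498, apex=7.644, x_land=262.120, impact vy=-12.240
  bounce: vy ← 0.85·12.240 = 10.404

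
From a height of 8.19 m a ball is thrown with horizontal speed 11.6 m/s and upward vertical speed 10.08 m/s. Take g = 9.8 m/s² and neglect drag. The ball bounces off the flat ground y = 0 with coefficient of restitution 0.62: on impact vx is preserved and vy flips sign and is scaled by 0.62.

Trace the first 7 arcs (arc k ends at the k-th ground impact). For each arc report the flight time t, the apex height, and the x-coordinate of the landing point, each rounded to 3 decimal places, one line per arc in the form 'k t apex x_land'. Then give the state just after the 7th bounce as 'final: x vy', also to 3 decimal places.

1 2.681 13.374 31.096
2 2.049 5.141 54.859
3 1.270 1.976 69.593
4 0.787 0.760 78.727
5 0.488 0.292 84.391
6 0.303 0.112 87.902
7 0.188 0.043 90.079
final: 90.079 0.570

Arc 1: start y=8.190, vy=10.080 → t=2.681, apex=13.374, x_land=31.096, impact vy=-16.190
  bounce: vy ← 0.62·16.190 = 10.038
Arc 2: start y=0.000, vy=10.038 → t=2.049, apex=5.141, x_land=54.859, impact vy=-10.038
  bounce: vy ← 0.62·10.038 = 6.224
Arc 3: start y=0.000, vy=6.224 → t=1.270, apex=1.976, x_land=69.593, impact vy=-6.224
  bounce: vy ← 0.62·6.224 = 3.859
Arc 4: start y=0.000, vy=3.859 → t=0.787, apex=0.760, x_land=78.727, impact vy=-3.859
  bounce: vy ← 0.62·3.859 = 2.392
Arc 5: start y=0.000, vy=2.392 → t=0.488, apex=0.292, x_land=84.391, impact vy=-2.392
  bounce: vy ← 0.62·2.392 = 1.483
Arc 6: start y=0.000, vy=1.483 → t=0.303, apex=0.112, x_land=87.902, impact vy=-1.483
  bounce: vy ← 0.62·1.483 = 0.920
Arc 7: start y=0.000, vy=0.920 → t=0.188, apex=0.043, x_land=90.079, impact vy=-0.920
  bounce: vy ← 0.62·0.920 = 0.570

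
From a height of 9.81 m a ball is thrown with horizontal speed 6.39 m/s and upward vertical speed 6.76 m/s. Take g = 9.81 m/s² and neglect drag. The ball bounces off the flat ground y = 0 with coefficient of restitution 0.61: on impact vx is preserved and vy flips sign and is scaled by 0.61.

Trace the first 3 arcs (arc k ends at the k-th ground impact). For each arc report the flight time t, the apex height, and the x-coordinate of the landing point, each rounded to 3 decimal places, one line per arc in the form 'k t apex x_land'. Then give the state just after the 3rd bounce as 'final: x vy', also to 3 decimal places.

1 2.262 12.139 14.456
2 1.919 4.517 26.720
3 1.171 1.681 34.201
final: 34.201 3.503

Arc 1: start y=9.810, vy=6.760 → t=2.262, apex=12.139, x_land=14.456, impact vy=-15.433
  bounce: vy ← 0.61·15.433 = 9.414
Arc 2: start y=0.000, vy=9.414 → t=1.919, apex=4.517, x_land=26.720, impact vy=-9.414
  bounce: vy ← 0.61·9.414 = 5.743
Arc 3: start y=0.000, vy=5.743 → t=1.171, apex=1.681, x_land=34.201, impact vy=-5.743
  bounce: vy ← 0.61·5.743 = 3.503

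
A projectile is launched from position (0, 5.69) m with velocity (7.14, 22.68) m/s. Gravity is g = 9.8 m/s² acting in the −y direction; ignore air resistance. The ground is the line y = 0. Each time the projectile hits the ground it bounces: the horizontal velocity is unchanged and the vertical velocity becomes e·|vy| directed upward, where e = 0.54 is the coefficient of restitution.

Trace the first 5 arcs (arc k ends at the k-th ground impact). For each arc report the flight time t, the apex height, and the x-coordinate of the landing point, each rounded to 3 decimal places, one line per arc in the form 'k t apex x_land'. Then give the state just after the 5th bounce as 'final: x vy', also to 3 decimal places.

Arc 1: start y=5.690, vy=22.680 → t=4.867, apex=31.934, x_land=34.751, impact vy=-25.018
  bounce: vy ← 0.54·25.018 = 13.510
Arc 2: start y=0.000, vy=13.510 → t=2.757, apex=9.312, x_land=54.437, impact vy=-13.510
  bounce: vy ← 0.54·13.510 = 7.295
Arc 3: start y=0.000, vy=7.295 → t=1.489, apex=2.715, x_land=65.067, impact vy=-7.295
  bounce: vy ← 0.54·7.295 = 3.939
Arc 4: start y=0.000, vy=3.939 → t=0.804, apex=0.792, x_land=70.808, impact vy=-3.939
  bounce: vy ← 0.54·3.939 = 2.127
Arc 5: start y=0.000, vy=2.127 → t=0.434, apex=0.231, x_land=73.908, impact vy=-2.127
  bounce: vy ← 0.54·2.127 = 1.149

1 4.867 31.934 34.751
2 2.757 9.312 54.437
3 1.489 2.715 65.067
4 0.804 0.792 70.808
5 0.434 0.231 73.908
final: 73.908 1.149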